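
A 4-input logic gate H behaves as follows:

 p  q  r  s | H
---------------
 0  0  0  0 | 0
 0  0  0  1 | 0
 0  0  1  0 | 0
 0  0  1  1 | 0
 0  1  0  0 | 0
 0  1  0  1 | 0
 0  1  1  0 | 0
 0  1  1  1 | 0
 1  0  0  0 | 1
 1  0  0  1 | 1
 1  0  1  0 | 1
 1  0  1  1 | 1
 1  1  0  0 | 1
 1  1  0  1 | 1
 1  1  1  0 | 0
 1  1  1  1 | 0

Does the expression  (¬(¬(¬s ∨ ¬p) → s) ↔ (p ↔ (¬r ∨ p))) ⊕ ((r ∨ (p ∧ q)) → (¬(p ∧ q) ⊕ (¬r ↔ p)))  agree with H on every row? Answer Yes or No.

Evaluate (¬(¬(¬s ∨ ¬p) → s) ↔ (p ↔ (¬r ∨ p))) ⊕ ((r ∨ (p ∧ q)) → (¬(p ∧ q) ⊕ (¬r ↔ p))) on each row and compare to H:
  p=0, q=0, r=0, s=0: formula gives 0, H = 0 ✓
  p=0, q=0, r=0, s=1: formula gives 0, H = 0 ✓
  p=0, q=0, r=1, s=0: formula gives 0, H = 0 ✓
  p=0, q=0, r=1, s=1: formula gives 0, H = 0 ✓
  …and likewise for the remaining 12 rows.
All 16 rows match — the expression computes H exactly.

Yes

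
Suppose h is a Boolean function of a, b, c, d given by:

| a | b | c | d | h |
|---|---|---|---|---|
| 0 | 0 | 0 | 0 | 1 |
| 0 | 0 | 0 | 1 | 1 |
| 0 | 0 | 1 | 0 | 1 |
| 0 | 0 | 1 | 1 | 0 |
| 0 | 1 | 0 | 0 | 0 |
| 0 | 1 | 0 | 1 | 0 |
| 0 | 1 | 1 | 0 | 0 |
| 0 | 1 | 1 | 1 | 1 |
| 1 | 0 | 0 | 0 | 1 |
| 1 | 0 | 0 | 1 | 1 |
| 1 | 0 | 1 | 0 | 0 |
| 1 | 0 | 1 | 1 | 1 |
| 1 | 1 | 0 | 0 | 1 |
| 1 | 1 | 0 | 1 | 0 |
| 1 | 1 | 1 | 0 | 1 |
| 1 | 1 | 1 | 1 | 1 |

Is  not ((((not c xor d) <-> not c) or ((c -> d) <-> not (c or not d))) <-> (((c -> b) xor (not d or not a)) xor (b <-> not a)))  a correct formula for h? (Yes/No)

No

Test each input against both h and the formula:
  a=0, b=0, c=0, d=0: formula gives 1, h = 1 ✓
  a=0, b=0, c=0, d=1: formula gives 1, h = 1 ✓
  a=0, b=0, c=1, d=0: formula gives 0, but h = 1 ✗
Row (0,0,1,0) is a counterexample, so the formula is not equivalent to h.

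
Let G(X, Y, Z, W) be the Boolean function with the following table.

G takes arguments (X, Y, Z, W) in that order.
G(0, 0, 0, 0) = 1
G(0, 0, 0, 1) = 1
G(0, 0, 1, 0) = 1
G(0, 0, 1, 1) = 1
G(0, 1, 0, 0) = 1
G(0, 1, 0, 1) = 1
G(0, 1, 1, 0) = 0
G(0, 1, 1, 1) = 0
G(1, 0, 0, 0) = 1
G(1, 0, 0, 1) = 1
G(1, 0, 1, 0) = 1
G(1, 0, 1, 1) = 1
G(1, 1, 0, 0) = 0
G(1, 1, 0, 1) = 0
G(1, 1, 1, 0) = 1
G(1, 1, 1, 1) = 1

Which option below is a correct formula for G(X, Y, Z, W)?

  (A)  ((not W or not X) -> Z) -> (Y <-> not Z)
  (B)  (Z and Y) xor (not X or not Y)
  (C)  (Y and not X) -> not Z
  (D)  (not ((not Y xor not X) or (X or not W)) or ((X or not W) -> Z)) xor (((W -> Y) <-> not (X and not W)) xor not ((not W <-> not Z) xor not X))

(A): at (1,0,0,1) it gives 0, but G = 1 — eliminated.
(C): at (1,1,0,0) it gives 1, but G = 0 — eliminated.
(D): at (0,0,0,0) it gives 0, but G = 1 — eliminated.
(B) is the remaining candidate, and it agrees with G on all 16 inputs.

B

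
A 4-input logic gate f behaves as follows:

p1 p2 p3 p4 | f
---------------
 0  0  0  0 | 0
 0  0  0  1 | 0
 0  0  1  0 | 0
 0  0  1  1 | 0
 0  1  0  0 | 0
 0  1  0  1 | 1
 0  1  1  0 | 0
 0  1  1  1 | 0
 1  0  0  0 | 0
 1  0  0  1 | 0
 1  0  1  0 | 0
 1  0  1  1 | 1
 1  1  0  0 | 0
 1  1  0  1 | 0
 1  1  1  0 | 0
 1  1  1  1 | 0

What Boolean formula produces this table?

Collect the rows where f=1 — (0,1,0,1), (1,0,1,1) — and write one minterm per row: ¬p1·p2·¬p3·p4, p1·¬p2·p3·p4. Their union (logical OR) reproduces the table exactly.

f(p1, p2, p3, p4) = (((NOT p1 AND p2) AND NOT p3) AND p4) OR (((p1 AND NOT p2) AND p3) AND p4)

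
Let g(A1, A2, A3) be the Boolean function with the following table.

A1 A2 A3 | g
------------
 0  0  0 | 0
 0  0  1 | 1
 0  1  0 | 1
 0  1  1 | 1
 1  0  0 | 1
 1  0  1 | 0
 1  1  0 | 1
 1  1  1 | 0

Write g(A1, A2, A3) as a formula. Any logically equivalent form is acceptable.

g(A1, A2, A3) = ~((((~A1 & ~A2) & ~A3) | ((A1 & ~A2) & A3)) | ((A1 & A2) & A3))

There are just 3 zero rows: (0,0,0), (1,0,1), (1,1,1). Their minterms are ¬A1·¬A2·¬A3, A1·¬A2·A3, A1·A2·A3; the OR of those covers precisely the 0-outputs, and negating it yields g.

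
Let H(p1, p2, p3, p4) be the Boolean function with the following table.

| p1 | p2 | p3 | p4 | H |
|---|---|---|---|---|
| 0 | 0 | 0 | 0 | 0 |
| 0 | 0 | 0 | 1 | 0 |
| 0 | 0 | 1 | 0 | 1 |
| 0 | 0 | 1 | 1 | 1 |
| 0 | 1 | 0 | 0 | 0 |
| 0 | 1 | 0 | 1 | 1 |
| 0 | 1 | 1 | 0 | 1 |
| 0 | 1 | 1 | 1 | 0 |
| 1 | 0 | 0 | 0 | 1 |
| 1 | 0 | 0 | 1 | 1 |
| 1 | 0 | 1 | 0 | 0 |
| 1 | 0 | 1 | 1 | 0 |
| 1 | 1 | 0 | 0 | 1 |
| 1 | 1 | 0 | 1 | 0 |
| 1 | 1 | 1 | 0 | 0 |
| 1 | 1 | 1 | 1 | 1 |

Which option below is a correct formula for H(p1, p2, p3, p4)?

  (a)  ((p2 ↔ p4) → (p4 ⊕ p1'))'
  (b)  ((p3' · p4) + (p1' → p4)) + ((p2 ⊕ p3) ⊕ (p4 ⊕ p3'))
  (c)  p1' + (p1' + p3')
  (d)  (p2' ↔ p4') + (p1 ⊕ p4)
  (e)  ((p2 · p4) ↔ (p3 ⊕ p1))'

e

(a) fails at (0,0,1,0): the formula yields 0, H is 1.
(b) fails at (0,0,0,0): the formula yields 1, H is 0.
(c) fails at (0,0,0,0): the formula yields 1, H is 0.
(d) fails at (0,0,0,0): the formula yields 1, H is 0.
That leaves (e). Evaluating it on every row reproduces the table of H exactly.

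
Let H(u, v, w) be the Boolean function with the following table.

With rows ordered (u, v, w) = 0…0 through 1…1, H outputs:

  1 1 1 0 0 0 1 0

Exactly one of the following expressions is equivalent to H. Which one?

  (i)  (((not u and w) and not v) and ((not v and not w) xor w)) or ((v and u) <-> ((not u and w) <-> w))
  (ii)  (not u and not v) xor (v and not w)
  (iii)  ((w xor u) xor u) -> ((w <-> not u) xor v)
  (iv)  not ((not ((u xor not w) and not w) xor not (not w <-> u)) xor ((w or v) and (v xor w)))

ii

(i): at (0,0,0) it gives 0, but H = 1 — eliminated.
(iii): at (1,0,0) it gives 1, but H = 0 — eliminated.
(iv): at (0,0,0) it gives 0, but H = 1 — eliminated.
Only (ii) survives; checking it on all 8 rows confirms it matches H.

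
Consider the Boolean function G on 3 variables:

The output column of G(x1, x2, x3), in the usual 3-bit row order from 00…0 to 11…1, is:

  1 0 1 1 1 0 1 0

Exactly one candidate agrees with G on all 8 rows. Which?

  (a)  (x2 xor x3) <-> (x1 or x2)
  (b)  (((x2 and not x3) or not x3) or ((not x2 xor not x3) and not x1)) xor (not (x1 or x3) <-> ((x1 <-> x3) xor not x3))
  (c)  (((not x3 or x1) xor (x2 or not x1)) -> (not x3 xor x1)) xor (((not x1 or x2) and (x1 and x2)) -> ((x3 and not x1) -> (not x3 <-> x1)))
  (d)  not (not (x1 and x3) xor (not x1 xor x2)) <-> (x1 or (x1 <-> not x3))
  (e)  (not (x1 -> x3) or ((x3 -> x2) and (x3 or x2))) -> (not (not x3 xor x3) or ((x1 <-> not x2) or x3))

b

(a) fails at (0,1,1): the formula yields 0, G is 1.
(c) fails at (0,0,0): the formula yields 0, G is 1.
(d) fails at (0,0,0): the formula yields 0, G is 1.
(e) fails at (0,0,1): the formula yields 1, G is 0.
(b) is the remaining candidate, and it agrees with G on all 8 inputs.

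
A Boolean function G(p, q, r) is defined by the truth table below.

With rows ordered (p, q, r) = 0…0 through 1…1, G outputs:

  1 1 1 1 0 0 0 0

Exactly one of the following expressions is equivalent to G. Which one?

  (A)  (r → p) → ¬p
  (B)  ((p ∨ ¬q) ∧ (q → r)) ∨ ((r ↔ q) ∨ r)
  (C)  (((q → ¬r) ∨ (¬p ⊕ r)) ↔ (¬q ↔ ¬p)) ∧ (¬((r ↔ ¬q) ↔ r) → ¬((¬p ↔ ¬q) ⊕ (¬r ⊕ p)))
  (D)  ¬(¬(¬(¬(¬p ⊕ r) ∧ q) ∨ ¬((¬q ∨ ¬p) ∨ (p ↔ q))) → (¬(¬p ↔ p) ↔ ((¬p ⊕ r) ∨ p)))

(B) disagrees with G on (0,1,0) (formula → 0, table → 1); rule it out.
(C) disagrees with G on (0,1,0) (formula → 0, table → 1); rule it out.
(D) disagrees with G on (0,0,0) (formula → 0, table → 1); rule it out.
That leaves (A). Evaluating it on every row reproduces the table of G exactly.

A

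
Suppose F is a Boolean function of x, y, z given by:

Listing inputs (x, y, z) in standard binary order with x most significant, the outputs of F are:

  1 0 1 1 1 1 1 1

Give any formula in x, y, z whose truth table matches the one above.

Only row (0,0,1) gives 0. So F is 1 everywhere except there — the complement of the minterm ¬x·¬y·z.

F(x, y, z) = not ((not x and not y) and z)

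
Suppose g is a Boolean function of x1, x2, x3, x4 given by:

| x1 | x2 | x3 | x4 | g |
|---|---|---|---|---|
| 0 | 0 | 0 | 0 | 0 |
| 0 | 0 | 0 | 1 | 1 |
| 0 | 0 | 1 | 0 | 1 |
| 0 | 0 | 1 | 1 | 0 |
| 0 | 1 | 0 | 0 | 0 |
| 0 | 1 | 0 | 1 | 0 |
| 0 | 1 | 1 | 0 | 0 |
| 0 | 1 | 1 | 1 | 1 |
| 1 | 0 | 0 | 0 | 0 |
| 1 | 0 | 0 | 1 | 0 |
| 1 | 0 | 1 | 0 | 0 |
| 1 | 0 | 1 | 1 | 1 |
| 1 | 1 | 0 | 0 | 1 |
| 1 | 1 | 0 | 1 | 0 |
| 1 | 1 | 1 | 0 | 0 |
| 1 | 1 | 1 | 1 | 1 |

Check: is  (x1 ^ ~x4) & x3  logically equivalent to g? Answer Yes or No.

Evaluate (x1 ^ ~x4) & x3 on each row and compare to g:
  x1=0, x2=0, x3=0, x4=0: formula gives 0, g = 0 ✓
  x1=0, x2=0, x3=0, x4=1: formula gives 0, but g = 1 ✗
Row (0,0,0,1) is a counterexample, so the formula is not equivalent to g.

No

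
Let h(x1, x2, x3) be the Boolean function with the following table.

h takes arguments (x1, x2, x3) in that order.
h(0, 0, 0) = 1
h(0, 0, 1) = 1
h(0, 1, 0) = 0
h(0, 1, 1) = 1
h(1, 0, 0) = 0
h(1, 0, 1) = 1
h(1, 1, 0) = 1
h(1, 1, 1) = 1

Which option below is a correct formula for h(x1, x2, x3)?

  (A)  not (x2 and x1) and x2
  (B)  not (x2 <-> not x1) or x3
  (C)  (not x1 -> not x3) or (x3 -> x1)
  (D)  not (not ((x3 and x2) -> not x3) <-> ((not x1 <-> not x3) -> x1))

(A) fails at (0,0,0): the formula yields 0, h is 1.
(C) fails at (0,0,1): the formula yields 0, h is 1.
(D) fails at (0,0,0): the formula yields 0, h is 1.
Only (B) survives; checking it on all 8 rows confirms it matches h.

B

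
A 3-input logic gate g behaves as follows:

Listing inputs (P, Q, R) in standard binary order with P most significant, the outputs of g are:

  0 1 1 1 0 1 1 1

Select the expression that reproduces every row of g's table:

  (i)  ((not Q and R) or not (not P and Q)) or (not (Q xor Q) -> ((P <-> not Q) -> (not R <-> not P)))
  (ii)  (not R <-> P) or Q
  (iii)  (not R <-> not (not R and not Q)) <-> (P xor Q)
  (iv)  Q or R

(i) disagrees with g on (0,0,0) (formula → 1, table → 0); rule it out.
(ii) disagrees with g on (1,0,0) (formula → 1, table → 0); rule it out.
(iii) disagrees with g on (0,0,0) (formula → 1, table → 0); rule it out.
That leaves (iv). Evaluating it on every row reproduces the table of g exactly.

iv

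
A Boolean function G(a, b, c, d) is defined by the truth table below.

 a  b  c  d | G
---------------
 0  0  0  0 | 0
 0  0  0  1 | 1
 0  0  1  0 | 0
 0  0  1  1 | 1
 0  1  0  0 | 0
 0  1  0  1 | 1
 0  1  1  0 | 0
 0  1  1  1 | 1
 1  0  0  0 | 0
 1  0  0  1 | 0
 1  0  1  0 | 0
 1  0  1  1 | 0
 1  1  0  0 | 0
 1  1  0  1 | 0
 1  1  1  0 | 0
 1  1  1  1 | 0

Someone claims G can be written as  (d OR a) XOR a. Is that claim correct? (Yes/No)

Check the formula against G row by row:
  a=0, b=0, c=0, d=0: formula gives 0, G = 0 ✓
  a=0, b=0, c=0, d=1: formula gives 1, G = 1 ✓
  a=0, b=0, c=1, d=0: formula gives 0, G = 0 ✓
  a=0, b=0, c=1, d=1: formula gives 1, G = 1 ✓
  … (the remaining 12 rows also agree.)
All 16 rows match — the expression computes G exactly.

Yes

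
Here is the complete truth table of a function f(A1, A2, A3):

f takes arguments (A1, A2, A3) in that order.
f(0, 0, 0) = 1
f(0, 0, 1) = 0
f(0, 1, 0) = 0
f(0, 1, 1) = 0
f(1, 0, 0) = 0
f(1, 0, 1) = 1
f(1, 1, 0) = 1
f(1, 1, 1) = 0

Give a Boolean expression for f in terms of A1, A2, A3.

f=1 on 3 inputs: (0,0,0), (1,0,1), (1,1,0). Reading each as a conjunction of literals (¬A1·¬A2·¬A3, A1·¬A2·A3, A1·A2·¬A3) and taking the OR gives the canonical DNF.

f(A1, A2, A3) = (((not A1 and not A2) and not A3) or ((A1 and not A2) and A3)) or ((A1 and A2) and not A3)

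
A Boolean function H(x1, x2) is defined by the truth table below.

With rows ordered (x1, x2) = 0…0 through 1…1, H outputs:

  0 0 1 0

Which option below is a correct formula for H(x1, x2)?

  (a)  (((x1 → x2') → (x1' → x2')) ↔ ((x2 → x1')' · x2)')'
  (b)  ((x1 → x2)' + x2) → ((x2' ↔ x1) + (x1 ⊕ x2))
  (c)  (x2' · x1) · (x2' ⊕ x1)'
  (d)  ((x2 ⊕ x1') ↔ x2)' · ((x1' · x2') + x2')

c

(a) fails at (0,1): the formula yields 1, H is 0.
(b) fails at (0,0): the formula yields 1, H is 0.
(d) fails at (0,0): the formula yields 1, H is 0.
(c) is the remaining candidate, and it agrees with H on all 4 inputs.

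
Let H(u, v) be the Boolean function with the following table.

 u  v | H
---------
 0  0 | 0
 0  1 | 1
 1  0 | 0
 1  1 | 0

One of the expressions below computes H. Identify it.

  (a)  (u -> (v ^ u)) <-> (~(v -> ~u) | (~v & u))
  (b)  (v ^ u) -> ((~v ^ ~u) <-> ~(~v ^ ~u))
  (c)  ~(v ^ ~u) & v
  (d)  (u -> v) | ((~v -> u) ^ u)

(a): at (0,1) it gives 0, but H = 1 — eliminated.
(b): at (0,0) it gives 1, but H = 0 — eliminated.
(d): at (0,0) it gives 1, but H = 0 — eliminated.
That leaves (c). Evaluating it on every row reproduces the table of H exactly.

c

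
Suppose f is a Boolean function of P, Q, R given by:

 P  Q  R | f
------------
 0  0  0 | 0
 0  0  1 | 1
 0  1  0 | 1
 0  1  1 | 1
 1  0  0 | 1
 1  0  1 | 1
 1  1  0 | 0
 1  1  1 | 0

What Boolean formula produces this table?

There are just 3 zero rows: (0,0,0), (1,1,0), (1,1,1). Their minterms are ¬P·¬Q·¬R, P·Q·¬R, P·Q·R; the OR of those covers precisely the 0-outputs, and negating it yields f.

f(P, Q, R) = not ((((not P and not Q) and not R) or ((P and Q) and not R)) or ((P and Q) and R))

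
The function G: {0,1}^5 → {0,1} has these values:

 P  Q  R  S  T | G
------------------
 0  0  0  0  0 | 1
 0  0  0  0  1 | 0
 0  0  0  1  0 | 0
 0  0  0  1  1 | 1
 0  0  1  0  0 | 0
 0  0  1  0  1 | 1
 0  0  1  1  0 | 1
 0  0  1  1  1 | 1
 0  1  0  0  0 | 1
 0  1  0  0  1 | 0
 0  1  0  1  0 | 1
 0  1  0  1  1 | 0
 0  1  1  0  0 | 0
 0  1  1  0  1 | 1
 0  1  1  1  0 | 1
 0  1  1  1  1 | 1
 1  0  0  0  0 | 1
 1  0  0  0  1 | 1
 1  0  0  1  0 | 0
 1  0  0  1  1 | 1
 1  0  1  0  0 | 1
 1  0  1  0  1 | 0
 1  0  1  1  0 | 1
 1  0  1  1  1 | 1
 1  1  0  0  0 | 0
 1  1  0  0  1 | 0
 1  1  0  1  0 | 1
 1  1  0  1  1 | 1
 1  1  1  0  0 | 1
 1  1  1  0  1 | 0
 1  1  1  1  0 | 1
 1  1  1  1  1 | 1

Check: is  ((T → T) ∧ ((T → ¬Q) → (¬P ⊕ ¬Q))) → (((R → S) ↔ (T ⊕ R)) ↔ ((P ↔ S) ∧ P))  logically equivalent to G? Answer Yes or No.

No

Check the formula against G row by row:
  P=0, Q=0, R=0, S=0, T=0: formula gives 1, G = 1 ✓
  P=0, Q=0, R=0, S=0, T=1: formula gives 1, but G = 0 ✗
Row (0,0,0,0,1) is a counterexample, so the formula is not equivalent to G.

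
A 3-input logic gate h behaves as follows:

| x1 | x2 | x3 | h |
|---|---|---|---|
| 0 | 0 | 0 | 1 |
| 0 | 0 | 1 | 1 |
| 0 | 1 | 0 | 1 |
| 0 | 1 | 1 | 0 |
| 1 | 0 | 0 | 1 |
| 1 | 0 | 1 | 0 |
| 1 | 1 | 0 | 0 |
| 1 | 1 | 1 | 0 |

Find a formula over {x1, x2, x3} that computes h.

h(x1, x2, x3) = ((((~x1 & ~x2) & ~x3) | ((~x1 & ~x2) & x3)) | ((~x1 & x2) & ~x3)) | ((x1 & ~x2) & ~x3)

Collect the rows where h=1 — (0,0,0), (0,0,1), (0,1,0), (1,0,0) — and write one minterm per row: ¬x1·¬x2·¬x3, ¬x1·¬x2·x3, ¬x1·x2·¬x3, x1·¬x2·¬x3. Their union (logical OR) reproduces the table exactly.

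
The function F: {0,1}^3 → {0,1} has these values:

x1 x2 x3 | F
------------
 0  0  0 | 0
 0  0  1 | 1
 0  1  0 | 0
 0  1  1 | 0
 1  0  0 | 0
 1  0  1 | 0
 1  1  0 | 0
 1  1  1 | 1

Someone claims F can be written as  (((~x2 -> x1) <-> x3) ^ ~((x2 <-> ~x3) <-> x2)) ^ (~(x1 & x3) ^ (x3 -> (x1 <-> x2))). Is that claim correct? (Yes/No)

Evaluate (((~x2 -> x1) <-> x3) ^ ~((x2 <-> ~x3) <-> x2)) ^ (~(x1 & x3) ^ (x3 -> (x1 <-> x2))) on each row and compare to F:
  x1=0, x2=0, x3=0: formula gives 1, but F = 0 ✗
Row (0,0,0) is a counterexample, so the formula is not equivalent to F.

No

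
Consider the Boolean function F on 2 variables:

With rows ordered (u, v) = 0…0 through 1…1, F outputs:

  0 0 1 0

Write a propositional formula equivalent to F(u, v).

1 only at (1,0): u AND NOT v.

F(u, v) = u ∧ ¬v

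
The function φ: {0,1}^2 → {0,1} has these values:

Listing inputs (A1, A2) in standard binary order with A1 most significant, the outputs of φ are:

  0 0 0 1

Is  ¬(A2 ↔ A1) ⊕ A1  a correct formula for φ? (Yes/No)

No

Evaluate ¬(A2 ↔ A1) ⊕ A1 on each row and compare to φ:
  A1=0, A2=0: formula gives 0, φ = 0 ✓
  A1=0, A2=1: formula gives 1, but φ = 0 ✗
Row (0,1) is a counterexample, so the formula is not equivalent to φ.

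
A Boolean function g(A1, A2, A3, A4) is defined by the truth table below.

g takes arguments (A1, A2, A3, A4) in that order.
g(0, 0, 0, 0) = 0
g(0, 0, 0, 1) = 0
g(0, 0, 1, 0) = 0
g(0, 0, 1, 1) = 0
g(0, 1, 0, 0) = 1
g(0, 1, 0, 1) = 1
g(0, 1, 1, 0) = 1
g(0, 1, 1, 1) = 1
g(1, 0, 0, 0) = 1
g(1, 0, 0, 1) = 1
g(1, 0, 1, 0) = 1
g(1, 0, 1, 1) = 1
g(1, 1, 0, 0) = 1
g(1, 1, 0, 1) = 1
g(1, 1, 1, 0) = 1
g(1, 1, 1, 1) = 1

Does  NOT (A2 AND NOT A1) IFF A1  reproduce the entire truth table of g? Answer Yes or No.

Yes

Evaluate NOT (A2 AND NOT A1) IFF A1 on each row and compare to g:
  A1=0, A2=0, A3=0, A4=0: formula gives 0, g = 0 ✓
  A1=0, A2=0, A3=0, A4=1: formula gives 0, g = 0 ✓
  A1=0, A2=0, A3=1, A4=0: formula gives 0, g = 0 ✓
  A1=0, A2=0, A3=1, A4=1: formula gives 0, g = 0 ✓
  …and likewise for the remaining 12 rows.
Every row agrees, so the formula is equivalent.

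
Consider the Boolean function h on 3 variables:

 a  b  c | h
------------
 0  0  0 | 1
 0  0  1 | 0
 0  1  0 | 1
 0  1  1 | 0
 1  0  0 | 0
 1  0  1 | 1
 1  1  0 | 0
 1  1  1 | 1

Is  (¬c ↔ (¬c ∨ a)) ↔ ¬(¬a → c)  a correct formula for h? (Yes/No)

Check the formula against h row by row:
  a=0, b=0, c=0: formula gives 1, h = 1 ✓
  a=0, b=0, c=1: formula gives 0, h = 0 ✓
  a=0, b=1, c=0: formula gives 1, h = 1 ✓
  a=0, b=1, c=1: formula gives 0, h = 0 ✓
  a=1, b=0, c=0: formula gives 0, h = 0 ✓
  … (the remaining 3 rows also agree.)
All 8 rows match — the expression computes h exactly.

Yes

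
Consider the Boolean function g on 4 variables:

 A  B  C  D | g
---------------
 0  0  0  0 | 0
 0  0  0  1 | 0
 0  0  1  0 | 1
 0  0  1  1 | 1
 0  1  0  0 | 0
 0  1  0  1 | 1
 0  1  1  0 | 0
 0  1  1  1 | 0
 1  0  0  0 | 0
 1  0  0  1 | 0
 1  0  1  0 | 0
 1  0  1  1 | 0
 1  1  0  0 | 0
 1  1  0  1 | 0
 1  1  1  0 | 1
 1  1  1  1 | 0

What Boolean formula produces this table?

g(A, B, C, D) = (((((~A & ~B) & C) & ~D) | (((~A & ~B) & C) & D)) | (((~A & B) & ~C) & D)) | (((A & B) & C) & ~D)

g=1 on 4 inputs: (0,0,1,0), (0,0,1,1), (0,1,0,1), (1,1,1,0). Reading each as a conjunction of literals (¬A·¬B·C·¬D, ¬A·¬B·C·D, ¬A·B·¬C·D, A·B·C·¬D) and taking the OR gives the canonical DNF.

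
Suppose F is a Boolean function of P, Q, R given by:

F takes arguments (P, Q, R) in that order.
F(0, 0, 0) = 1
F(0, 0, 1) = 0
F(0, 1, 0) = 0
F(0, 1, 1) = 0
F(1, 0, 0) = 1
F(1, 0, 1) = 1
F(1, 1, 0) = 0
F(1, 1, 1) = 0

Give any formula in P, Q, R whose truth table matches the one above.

F(P, Q, R) = (((NOT P AND NOT Q) AND NOT R) OR ((P AND NOT Q) AND NOT R)) OR ((P AND NOT Q) AND R)

F=1 on 3 inputs: (0,0,0), (1,0,0), (1,0,1). Reading each as a conjunction of literals (¬P·¬Q·¬R, P·¬Q·¬R, P·¬Q·R) and taking the OR gives the canonical DNF.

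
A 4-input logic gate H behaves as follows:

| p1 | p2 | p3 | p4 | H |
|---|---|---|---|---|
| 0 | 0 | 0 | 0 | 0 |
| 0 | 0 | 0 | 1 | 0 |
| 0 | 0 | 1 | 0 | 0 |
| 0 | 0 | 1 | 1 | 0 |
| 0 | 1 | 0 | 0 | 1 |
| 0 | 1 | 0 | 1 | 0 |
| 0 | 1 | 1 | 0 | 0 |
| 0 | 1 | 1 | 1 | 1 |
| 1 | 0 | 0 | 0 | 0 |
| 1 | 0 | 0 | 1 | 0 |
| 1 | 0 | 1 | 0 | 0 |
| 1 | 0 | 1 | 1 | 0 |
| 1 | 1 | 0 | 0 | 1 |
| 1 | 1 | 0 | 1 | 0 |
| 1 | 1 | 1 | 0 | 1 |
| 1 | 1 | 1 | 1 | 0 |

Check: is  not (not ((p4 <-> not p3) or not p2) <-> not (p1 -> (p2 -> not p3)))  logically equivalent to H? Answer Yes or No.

Evaluate not (not ((p4 <-> not p3) or not p2) <-> not (p1 -> (p2 -> not p3))) on each row and compare to H:
  p1=0, p2=0, p3=0, p4=0: formula gives 0, H = 0 ✓
  p1=0, p2=0, p3=0, p4=1: formula gives 0, H = 0 ✓
  p1=0, p2=0, p3=1, p4=0: formula gives 0, H = 0 ✓
  p1=0, p2=0, p3=1, p4=1: formula gives 0, H = 0 ✓
  … (the remaining 12 rows also agree.)
No disagreement on any input; they are logically equivalent.

Yes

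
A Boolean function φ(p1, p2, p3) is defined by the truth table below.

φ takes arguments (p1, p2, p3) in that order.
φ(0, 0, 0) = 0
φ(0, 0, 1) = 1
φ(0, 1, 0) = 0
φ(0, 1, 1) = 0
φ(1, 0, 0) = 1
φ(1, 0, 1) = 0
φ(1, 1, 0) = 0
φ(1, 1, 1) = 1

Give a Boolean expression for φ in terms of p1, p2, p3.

φ(p1, p2, p3) = (((NOT p1 AND NOT p2) AND p3) OR ((p1 AND NOT p2) AND NOT p3)) OR ((p1 AND p2) AND p3)

Collect the rows where φ=1 — (0,0,1), (1,0,0), (1,1,1) — and write one minterm per row: ¬p1·¬p2·p3, p1·¬p2·¬p3, p1·p2·p3. Their union (logical OR) reproduces the table exactly.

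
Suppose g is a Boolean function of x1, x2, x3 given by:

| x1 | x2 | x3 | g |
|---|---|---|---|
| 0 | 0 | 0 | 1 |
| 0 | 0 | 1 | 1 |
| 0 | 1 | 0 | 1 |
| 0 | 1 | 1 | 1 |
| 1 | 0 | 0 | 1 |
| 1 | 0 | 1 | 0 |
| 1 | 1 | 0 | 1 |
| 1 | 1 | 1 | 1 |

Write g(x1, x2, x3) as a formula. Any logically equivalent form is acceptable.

g(x1, x2, x3) = ¬((x1 ∧ ¬x2) ∧ x3)

g is 0 on exactly one input, (1,0,1), whose minterm is x1·¬x2·x3. So g is the negation of that single conjunction.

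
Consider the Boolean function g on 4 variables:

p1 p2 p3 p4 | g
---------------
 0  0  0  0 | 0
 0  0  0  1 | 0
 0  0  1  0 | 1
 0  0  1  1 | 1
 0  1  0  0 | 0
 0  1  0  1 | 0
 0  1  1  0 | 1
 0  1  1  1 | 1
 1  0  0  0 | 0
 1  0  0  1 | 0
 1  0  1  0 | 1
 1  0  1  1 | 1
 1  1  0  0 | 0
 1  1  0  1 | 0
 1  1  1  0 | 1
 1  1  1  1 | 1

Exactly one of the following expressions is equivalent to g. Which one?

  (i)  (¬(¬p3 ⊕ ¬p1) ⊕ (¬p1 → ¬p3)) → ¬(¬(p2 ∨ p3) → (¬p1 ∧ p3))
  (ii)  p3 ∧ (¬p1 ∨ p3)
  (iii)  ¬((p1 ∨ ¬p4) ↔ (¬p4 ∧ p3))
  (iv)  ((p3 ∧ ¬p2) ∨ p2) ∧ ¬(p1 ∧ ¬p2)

ii

(i) disagrees with g on (0,0,0,0) (formula → 1, table → 0); rule it out.
(iii) disagrees with g on (0,0,0,0) (formula → 1, table → 0); rule it out.
(iv) disagrees with g on (0,1,0,0) (formula → 1, table → 0); rule it out.
Only (ii) survives; checking it on all 16 rows confirms it matches g.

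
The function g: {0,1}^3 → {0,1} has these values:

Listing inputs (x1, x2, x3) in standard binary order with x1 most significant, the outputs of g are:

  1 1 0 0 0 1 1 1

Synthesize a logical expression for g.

g is 0 on only 3 rows — (0,1,0), (0,1,1), (1,0,0). Writing each as a minterm (¬x1·x2·¬x3, ¬x1·x2·x3, x1·¬x2·¬x3) and OR-ing them characterizes exactly where g=0, so g is the negation of that disjunction.

g(x1, x2, x3) = not ((((not x1 and x2) and not x3) or ((not x1 and x2) and x3)) or ((x1 and not x2) and not x3))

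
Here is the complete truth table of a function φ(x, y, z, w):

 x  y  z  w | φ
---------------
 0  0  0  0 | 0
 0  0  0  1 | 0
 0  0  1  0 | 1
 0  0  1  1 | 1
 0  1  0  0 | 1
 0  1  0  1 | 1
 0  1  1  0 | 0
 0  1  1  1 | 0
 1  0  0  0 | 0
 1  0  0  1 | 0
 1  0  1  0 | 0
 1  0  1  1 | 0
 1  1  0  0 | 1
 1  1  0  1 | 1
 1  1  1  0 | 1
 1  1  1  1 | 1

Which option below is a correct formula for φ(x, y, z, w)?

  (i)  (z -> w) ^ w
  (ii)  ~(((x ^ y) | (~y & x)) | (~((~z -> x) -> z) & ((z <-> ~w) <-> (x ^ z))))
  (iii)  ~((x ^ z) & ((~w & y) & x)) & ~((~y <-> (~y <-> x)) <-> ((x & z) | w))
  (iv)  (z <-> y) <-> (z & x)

iv

(i): at (0,0,0,0) it gives 1, but φ = 0 — eliminated.
(ii): at (0,0,0,0) it gives 1, but φ = 0 — eliminated.
(iii): at (0,0,0,1) it gives 1, but φ = 0 — eliminated.
Only (iv) survives; checking it on all 16 rows confirms it matches φ.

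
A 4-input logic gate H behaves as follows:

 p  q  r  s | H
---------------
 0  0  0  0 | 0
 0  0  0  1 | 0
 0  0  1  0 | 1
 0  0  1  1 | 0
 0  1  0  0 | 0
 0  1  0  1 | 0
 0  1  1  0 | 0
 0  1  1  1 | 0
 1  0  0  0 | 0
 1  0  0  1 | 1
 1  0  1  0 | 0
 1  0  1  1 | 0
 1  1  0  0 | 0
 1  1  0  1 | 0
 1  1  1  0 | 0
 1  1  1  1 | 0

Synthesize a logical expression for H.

H=1 on 2 inputs: (0,0,1,0), (1,0,0,1). Reading each as a conjunction of literals (¬p·¬q·r·¬s, p·¬q·¬r·s) and taking the OR gives the canonical DNF.

H(p, q, r, s) = (((not p and not q) and r) and not s) or (((p and not q) and not r) and s)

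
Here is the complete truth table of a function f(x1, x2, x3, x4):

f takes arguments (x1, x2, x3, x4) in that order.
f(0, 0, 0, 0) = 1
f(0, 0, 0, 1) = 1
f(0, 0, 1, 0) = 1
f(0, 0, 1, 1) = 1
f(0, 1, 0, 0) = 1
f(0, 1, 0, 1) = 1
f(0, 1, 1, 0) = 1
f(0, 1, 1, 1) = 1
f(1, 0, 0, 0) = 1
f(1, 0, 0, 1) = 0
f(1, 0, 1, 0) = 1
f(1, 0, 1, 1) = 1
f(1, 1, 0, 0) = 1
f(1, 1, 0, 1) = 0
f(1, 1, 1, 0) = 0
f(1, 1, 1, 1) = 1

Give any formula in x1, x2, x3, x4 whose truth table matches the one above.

f(x1, x2, x3, x4) = not (((((x1 and not x2) and not x3) and x4) or (((x1 and x2) and not x3) and x4)) or (((x1 and x2) and x3) and not x4))

The 0-rows are (1,0,0,1), (1,1,0,1), (1,1,1,0). Take each as a conjunction (x1·¬x2·¬x3·x4, x1·x2·¬x3·x4, x1·x2·x3·¬x4), form their disjunction, and complement — that gives a formula that is 1 everywhere f is.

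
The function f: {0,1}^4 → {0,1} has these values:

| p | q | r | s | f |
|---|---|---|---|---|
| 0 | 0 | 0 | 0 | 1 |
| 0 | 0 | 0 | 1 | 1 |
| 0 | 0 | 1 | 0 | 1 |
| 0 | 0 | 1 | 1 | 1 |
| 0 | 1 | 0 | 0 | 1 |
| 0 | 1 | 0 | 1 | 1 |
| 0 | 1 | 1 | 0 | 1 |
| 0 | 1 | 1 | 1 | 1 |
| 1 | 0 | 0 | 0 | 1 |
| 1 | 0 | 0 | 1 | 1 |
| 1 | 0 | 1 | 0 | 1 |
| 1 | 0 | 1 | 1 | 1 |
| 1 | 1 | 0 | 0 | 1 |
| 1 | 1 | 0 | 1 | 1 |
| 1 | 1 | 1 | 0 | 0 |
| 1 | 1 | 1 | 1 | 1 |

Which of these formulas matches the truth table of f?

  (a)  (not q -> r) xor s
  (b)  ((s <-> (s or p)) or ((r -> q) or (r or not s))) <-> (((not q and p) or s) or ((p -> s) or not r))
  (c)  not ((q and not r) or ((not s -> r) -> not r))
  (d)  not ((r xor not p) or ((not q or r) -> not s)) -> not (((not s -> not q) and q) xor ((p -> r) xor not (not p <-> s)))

(a) disagrees with f on (0,0,0,0) (formula → 0, table → 1); rule it out.
(c) disagrees with f on (0,0,0,0) (formula → 0, table → 1); rule it out.
(d) disagrees with f on (0,0,1,1) (formula → 0, table → 1); rule it out.
(b) is the remaining candidate, and it agrees with f on all 16 inputs.

b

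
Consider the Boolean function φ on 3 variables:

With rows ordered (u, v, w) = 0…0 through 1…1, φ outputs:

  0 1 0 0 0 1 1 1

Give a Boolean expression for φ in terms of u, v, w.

The 1-rows are (0,0,1), (1,0,1), (1,1,0), (1,1,1). Each contributes one minterm — ¬u·¬v·w; u·¬v·w; u·v·¬w; u·v·w — and their disjunction is a sum-of-products form of φ.

φ(u, v, w) = ((((not u and not v) and w) or ((u and not v) and w)) or ((u and v) and not w)) or ((u and v) and w)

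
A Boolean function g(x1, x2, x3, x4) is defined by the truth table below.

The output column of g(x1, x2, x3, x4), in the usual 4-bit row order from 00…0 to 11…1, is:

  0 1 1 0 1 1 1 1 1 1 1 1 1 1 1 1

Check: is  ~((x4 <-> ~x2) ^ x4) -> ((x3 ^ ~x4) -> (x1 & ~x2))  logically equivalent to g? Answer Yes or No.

Check the formula against g row by row:
  x1=0, x2=0, x3=0, x4=0: formula gives 0, g = 0 ✓
  x1=0, x2=0, x3=0, x4=1: formula gives 1, g = 1 ✓
  x1=0, x2=0, x3=1, x4=0: formula gives 1, g = 1 ✓
  x1=0, x2=0, x3=1, x4=1: formula gives 0, g = 0 ✓
  …and likewise for the remaining 12 rows.
Every row agrees, so the formula is equivalent.

Yes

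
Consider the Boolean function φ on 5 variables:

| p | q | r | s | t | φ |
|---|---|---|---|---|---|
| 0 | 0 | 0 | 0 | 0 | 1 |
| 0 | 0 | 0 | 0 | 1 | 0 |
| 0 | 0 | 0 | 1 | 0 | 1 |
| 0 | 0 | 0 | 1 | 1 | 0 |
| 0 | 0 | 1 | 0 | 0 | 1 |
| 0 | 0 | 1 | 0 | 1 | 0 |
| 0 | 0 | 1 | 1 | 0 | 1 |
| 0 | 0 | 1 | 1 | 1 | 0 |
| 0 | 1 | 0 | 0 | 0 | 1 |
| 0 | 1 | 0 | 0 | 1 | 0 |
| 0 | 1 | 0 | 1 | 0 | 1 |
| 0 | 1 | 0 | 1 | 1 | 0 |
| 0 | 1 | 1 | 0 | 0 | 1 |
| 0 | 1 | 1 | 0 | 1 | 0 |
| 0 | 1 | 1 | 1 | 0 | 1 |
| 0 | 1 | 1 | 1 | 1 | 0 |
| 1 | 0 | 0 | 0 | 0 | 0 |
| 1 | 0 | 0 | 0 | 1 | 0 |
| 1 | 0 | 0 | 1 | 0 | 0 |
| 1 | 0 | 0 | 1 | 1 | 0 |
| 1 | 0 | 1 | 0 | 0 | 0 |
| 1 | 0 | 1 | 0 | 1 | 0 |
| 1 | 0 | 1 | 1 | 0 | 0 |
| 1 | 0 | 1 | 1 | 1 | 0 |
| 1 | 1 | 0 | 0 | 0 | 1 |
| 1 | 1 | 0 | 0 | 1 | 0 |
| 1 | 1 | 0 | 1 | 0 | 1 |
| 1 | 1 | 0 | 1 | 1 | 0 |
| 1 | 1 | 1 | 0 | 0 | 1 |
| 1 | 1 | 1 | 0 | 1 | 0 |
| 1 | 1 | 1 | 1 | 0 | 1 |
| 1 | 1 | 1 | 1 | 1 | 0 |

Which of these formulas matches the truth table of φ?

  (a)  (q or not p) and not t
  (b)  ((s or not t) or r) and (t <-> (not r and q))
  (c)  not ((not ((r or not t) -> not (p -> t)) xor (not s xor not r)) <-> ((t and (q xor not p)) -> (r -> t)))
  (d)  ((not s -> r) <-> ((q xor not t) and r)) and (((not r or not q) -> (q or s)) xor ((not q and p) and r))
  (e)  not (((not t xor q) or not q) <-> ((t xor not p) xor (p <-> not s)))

a

(b) disagrees with φ on (0,1,0,0,0) (formula → 0, table → 1); rule it out.
(c) disagrees with φ on (0,0,0,0,0) (formula → 0, table → 1); rule it out.
(d) disagrees with φ on (0,0,0,0,0) (formula → 0, table → 1); rule it out.
(e) disagrees with φ on (0,0,0,0,0) (formula → 0, table → 1); rule it out.
That leaves (a). Evaluating it on every row reproduces the table of φ exactly.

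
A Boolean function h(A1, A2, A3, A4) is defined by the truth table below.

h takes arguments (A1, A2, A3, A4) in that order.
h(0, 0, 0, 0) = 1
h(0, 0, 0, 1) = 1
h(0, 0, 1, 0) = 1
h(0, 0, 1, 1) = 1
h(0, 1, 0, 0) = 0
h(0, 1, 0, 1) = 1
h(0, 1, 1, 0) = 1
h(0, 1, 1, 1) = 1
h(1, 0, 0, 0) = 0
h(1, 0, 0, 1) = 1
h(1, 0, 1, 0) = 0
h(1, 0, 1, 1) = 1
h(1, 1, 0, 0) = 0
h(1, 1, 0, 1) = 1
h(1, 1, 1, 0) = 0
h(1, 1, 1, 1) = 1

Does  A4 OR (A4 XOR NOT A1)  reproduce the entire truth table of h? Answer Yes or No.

Test each input against both h and the formula:
  A1=0, A2=0, A3=0, A4=0: formula gives 1, h = 1 ✓
  A1=0, A2=0, A3=0, A4=1: formula gives 1, h = 1 ✓
  A1=0, A2=0, A3=1, A4=0: formula gives 1, h = 1 ✓
  A1=0, A2=0, A3=1, A4=1: formula gives 1, h = 1 ✓
  A1=0, A2=1, A3=0, A4=0: formula gives 1, but h = 0 ✗
Row (0,1,0,0) is a counterexample, so the formula is not equivalent to h.

No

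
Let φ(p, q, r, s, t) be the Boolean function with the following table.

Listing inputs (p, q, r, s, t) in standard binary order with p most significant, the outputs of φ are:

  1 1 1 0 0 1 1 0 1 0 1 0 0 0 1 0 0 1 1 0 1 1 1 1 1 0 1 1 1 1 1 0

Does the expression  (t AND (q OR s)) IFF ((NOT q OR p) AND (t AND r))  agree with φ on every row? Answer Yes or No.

Evaluate (t AND (q OR s)) IFF ((NOT q OR p) AND (t AND r)) on each row and compare to φ:
  p=0, q=0, r=0, s=0, t=0: formula gives 1, φ = 1 ✓
  p=0, q=0, r=0, s=0, t=1: formula gives 1, φ = 1 ✓
  p=0, q=0, r=0, s=1, t=0: formula gives 1, φ = 1 ✓
  p=0, q=0, r=0, s=1, t=1: formula gives 0, φ = 0 ✓
  p=0, q=0, r=1, s=0, t=0: formula gives 1, but φ = 0 ✗
A single disagreement suffices: at (0,0,1,0,0) they differ, so the formula does not compute φ.

No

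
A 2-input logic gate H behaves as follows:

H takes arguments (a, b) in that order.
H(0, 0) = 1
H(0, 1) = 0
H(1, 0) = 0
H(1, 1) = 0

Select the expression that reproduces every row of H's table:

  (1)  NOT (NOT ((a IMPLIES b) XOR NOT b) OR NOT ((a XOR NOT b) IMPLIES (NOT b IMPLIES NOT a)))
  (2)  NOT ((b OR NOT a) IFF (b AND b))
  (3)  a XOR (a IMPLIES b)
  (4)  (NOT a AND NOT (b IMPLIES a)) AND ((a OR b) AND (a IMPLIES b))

(1) fails at (0,0): the formula yields 0, H is 1.
(3) fails at (0,1): the formula yields 1, H is 0.
(4) fails at (0,0): the formula yields 0, H is 1.
Only (2) survives; checking it on all 4 rows confirms it matches H.

2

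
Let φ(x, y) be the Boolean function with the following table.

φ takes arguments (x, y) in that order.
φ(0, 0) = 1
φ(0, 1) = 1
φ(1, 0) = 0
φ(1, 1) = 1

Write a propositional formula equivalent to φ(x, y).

φ(x, y) = x -> y

This is x → y (false only at 1,0).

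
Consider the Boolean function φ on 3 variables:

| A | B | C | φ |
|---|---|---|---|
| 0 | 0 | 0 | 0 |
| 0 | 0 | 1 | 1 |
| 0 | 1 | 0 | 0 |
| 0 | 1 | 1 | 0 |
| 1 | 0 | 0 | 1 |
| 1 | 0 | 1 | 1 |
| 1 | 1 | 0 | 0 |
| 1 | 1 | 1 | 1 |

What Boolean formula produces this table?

φ(A, B, C) = ((((A' · B') · C) + ((A · B') · C')) + ((A · B') · C)) + ((A · B) · C)

The 1-rows are (0,0,1), (1,0,0), (1,0,1), (1,1,1). Each contributes one minterm — ¬A·¬B·C; A·¬B·¬C; A·¬B·C; A·B·C — and their disjunction is a sum-of-products form of φ.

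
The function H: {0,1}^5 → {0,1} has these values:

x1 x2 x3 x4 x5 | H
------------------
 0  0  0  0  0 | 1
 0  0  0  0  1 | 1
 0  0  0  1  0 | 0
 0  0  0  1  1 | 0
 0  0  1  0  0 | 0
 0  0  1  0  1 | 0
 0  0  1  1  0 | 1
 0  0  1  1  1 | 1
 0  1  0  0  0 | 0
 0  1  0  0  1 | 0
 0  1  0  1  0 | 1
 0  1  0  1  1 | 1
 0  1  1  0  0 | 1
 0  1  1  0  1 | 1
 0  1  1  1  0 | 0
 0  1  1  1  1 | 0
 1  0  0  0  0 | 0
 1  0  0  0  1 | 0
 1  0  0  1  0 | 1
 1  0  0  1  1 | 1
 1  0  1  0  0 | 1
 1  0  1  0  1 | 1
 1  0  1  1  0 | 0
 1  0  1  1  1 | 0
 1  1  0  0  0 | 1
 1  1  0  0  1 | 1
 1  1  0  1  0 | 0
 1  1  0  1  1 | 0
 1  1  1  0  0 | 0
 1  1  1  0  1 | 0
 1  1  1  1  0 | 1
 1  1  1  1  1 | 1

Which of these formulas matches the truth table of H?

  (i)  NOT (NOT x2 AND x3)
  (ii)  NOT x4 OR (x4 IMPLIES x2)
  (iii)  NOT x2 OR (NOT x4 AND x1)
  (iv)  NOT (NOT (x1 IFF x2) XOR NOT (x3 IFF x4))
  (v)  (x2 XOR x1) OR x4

(i) disagrees with H on (0,0,0,1,0) (formula → 1, table → 0); rule it out.
(ii) disagrees with H on (0,0,1,0,0) (formula → 1, table → 0); rule it out.
(iii) disagrees with H on (0,0,0,1,0) (formula → 1, table → 0); rule it out.
(v) disagrees with H on (0,0,0,0,0) (formula → 0, table → 1); rule it out.
That leaves (iv). Evaluating it on every row reproduces the table of H exactly.

iv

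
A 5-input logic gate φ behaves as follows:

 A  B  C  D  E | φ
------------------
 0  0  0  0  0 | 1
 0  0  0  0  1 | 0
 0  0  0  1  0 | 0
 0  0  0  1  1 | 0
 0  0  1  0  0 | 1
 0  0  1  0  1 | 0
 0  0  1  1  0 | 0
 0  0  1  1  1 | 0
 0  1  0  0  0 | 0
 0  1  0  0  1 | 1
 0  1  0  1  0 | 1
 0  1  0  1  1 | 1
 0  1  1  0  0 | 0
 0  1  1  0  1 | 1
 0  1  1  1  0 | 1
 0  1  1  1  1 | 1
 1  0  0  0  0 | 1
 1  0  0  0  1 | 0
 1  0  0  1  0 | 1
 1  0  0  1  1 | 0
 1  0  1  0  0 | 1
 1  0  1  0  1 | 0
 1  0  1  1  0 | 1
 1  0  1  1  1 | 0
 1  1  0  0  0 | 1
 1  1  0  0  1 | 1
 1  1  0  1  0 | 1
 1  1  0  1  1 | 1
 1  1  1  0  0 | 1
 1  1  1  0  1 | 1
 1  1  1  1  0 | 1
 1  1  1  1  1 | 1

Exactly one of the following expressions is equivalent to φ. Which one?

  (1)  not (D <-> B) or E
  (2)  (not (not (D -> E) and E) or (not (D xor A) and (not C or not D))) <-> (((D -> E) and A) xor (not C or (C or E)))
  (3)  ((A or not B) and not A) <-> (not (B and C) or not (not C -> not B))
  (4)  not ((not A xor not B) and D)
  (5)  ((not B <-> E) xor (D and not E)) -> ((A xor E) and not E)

5

(1) fails at (0,0,0,0,0): the formula yields 0, φ is 1.
(2) fails at (0,0,0,0,1): the formula yields 1, φ is 0.
(3) fails at (0,0,0,0,1): the formula yields 1, φ is 0.
(4) fails at (0,0,0,0,1): the formula yields 1, φ is 0.
(5) is the remaining candidate, and it agrees with φ on all 32 inputs.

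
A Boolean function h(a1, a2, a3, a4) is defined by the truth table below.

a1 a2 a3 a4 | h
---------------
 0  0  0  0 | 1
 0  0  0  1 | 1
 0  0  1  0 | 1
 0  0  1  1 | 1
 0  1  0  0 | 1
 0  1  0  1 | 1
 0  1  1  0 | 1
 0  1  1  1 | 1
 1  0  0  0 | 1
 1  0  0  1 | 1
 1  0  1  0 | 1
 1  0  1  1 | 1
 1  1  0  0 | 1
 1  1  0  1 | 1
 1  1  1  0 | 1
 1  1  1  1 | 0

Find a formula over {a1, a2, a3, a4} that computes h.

h(a1, a2, a3, a4) = not (((a1 and a2) and a3) and a4)

The output is 0 only when every input is 1 — NAND of all inputs.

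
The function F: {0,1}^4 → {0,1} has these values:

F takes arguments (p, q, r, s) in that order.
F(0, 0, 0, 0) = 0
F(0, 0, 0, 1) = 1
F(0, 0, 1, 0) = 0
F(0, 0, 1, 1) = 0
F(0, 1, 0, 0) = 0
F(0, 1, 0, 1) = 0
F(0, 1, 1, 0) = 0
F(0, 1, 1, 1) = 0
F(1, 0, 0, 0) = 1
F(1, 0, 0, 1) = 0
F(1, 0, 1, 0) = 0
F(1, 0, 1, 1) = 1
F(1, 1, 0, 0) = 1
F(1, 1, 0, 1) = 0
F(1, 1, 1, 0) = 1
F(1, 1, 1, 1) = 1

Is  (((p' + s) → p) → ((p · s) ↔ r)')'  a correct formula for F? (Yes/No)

No

Evaluate (((p' + s) → p) → ((p · s) ↔ r)')' on each row and compare to F:
  p=0, q=0, r=0, s=0: formula gives 0, F = 0 ✓
  p=0, q=0, r=0, s=1: formula gives 0, but F = 1 ✗
A single disagreement suffices: at (0,0,0,1) they differ, so the formula does not compute F.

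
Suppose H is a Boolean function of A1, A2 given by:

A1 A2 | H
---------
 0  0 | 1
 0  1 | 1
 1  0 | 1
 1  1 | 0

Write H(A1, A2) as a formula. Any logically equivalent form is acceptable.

H(A1, A2) = ~(A1 & A2)

The output is 0 only when every input is 1 — NAND of all inputs.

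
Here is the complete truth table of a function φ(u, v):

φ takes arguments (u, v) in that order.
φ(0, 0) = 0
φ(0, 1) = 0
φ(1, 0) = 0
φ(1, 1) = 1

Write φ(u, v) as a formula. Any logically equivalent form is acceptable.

φ(u, v) = u ∧ v

The output is 1 only when every input is 1 — the AND of all inputs.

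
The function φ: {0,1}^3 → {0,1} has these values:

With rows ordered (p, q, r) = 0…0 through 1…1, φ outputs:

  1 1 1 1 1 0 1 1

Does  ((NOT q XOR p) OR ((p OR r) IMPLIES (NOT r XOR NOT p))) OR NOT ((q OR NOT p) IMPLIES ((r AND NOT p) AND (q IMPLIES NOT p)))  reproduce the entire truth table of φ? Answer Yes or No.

Evaluate ((NOT q XOR p) OR ((p OR r) IMPLIES (NOT r XOR NOT p))) OR NOT ((q OR NOT p) IMPLIES ((r AND NOT p) AND (q IMPLIES NOT p))) on each row and compare to φ:
  p=0, q=0, r=0: formula gives 1, φ = 1 ✓
  p=0, q=0, r=1: formula gives 1, φ = 1 ✓
  p=0, q=1, r=0: formula gives 1, φ = 1 ✓
  p=0, q=1, r=1: formula gives 1, φ = 1 ✓
  p=1, q=0, r=0: formula gives 1, φ = 1 ✓
  …and likewise for the remaining 3 rows.
No disagreement on any input; they are logically equivalent.

Yes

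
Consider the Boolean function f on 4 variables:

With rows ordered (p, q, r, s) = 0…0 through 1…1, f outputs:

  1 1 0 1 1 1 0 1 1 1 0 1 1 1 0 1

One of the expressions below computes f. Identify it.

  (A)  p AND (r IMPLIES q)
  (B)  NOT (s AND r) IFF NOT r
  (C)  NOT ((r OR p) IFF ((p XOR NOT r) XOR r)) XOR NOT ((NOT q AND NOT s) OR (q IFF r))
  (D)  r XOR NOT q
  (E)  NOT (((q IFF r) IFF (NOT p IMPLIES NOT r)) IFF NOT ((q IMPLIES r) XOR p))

B

(A) disagrees with f on (0,0,0,0) (formula → 0, table → 1); rule it out.
(C) disagrees with f on (0,1,0,0) (formula → 0, table → 1); rule it out.
(D) disagrees with f on (0,0,1,1) (formula → 0, table → 1); rule it out.
(E) disagrees with f on (0,0,1,0) (formula → 1, table → 0); rule it out.
(B) is the remaining candidate, and it agrees with f on all 16 inputs.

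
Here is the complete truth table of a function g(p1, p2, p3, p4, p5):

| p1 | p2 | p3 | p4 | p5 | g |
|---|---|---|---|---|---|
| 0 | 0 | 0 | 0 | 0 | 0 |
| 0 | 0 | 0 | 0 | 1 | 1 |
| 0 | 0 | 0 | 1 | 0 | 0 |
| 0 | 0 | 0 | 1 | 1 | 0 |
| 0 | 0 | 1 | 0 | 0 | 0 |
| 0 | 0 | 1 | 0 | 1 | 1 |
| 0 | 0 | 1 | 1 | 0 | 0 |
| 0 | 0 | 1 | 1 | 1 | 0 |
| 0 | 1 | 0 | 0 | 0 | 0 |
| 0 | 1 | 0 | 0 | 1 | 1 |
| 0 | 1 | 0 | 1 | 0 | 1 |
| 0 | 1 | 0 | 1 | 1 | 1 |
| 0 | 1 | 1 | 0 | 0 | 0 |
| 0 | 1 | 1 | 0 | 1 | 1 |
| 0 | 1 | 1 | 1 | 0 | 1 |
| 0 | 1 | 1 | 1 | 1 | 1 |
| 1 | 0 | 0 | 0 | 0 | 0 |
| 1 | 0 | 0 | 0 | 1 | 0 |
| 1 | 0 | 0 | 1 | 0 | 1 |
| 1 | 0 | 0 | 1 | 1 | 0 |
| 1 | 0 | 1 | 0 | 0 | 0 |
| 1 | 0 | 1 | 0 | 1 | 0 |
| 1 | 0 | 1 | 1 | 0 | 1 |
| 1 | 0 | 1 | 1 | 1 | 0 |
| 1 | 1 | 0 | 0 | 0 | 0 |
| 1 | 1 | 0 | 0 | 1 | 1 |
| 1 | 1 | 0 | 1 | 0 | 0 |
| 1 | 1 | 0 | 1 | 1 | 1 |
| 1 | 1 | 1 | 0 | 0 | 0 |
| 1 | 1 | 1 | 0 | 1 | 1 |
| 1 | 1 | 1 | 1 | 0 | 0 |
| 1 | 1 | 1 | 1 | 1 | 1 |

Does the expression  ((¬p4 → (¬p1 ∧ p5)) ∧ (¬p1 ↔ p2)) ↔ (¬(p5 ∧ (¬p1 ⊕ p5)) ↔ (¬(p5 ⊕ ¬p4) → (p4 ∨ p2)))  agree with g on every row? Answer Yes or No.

Test each input against both g and the formula:
  p1=0, p2=0, p3=0, p4=0, p5=0: formula gives 0, g = 0 ✓
  p1=0, p2=0, p3=0, p4=0, p5=1: formula gives 1, g = 1 ✓
  p1=0, p2=0, p3=0, p4=1, p5=0: formula gives 0, g = 0 ✓
  p1=0, p2=0, p3=0, p4=1, p5=1: formula gives 0, g = 0 ✓
  …and likewise for the remaining 28 rows.
Every row agrees, so the formula is equivalent.

Yes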